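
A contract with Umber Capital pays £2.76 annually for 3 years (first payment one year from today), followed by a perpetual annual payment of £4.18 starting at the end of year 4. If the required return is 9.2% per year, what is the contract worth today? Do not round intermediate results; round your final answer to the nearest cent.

PV of 3-year annuity: £2.76 × [1 − (1+0.092)^−3] / 0.092 = 6.96155
Perpetuity value at year 3: £4.18 / 0.092 = 45.43478
PV of perpetuity: 45.43478 / (1+0.092)^3 = 34.89157
Total PV = 6.96155 + 34.89157 = 41.85312

£41.85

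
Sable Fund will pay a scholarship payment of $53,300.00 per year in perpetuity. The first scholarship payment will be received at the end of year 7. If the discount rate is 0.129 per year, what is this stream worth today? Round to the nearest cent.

Value at end of year 6: C / r = $53,300.00 / 0.129 = $413,178.2946
Discount to today: PV = $413,178.2946 / (1 + 0.129)^6 = $413,178.2946 / 2.070922 = $199,514.22

$199514.22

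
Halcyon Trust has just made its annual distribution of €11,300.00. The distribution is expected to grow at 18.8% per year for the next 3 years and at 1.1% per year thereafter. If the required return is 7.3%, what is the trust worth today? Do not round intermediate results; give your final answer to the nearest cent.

D_1 = 13424.40000
D_2 = 15948.18720
D_3 = 18946.44639
Terminal value at year 3: TV = D_3×(1+g_2)/(r−g_2) = 19154.85730/0.062 = 308949.31135
P_0 = D_1/(1+r)^1 + D_2/(1+r)^2 + D_3/(1+r)^3 + TV/(1+r)^3
    = 12511.09040 + 13851.98080 + 15336.58265 + 250085.24296 = 291784.89681

€291784.90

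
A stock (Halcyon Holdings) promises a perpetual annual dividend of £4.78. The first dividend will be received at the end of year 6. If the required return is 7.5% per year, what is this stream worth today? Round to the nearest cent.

£44.39

Value at end of year 5: C / r = £4.78 / 0.075 = £63.7333
Discount to today: PV = £63.7333 / (1 + 0.075)^5 = £63.7333 / 1.435629 = £44.39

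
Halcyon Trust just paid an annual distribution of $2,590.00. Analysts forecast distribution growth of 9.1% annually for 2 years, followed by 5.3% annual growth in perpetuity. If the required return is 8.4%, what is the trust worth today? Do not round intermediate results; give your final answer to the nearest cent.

$94346.63

D_1 = 2825.69000
D_2 = 3082.82779
Terminal value at year 2: TV = D_2×(1+g_2)/(r−g_2) = 3246.21766/0.031 = 104716.69880
P_0 = D_1/(1+r)^1 + D_2/(1+r)^2 + TV/(1+r)^2
    = 2606.72509 + 2623.55819 + 89116.34748 = 94346.63076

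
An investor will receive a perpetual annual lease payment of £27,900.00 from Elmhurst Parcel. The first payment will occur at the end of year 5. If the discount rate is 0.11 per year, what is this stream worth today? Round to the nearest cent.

£167078.13

Value at end of year 4: C / r = £27,900.00 / 0.11 = £253,636.3636
Discount to today: PV = £253,636.3636 / (1 + 0.11)^4 = £253,636.3636 / 1.518070 = £167,078.13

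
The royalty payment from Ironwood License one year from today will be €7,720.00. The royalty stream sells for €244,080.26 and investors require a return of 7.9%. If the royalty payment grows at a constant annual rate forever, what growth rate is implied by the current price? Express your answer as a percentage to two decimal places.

P = D₁/(r−g) ⇒ g = r − D₁/P = 0.079 − €7,720.00/€244,080.26 = 0.047371

4.74%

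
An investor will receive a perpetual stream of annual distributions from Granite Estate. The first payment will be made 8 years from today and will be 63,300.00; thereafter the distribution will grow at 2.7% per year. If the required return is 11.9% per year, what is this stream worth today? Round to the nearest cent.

Value at end of year 7: C₁ / (r − g) = 63,300.00 / (0.119 − 0.027) = 688,043.4783
Discount to today: PV = 688,043.4783 / (1 + 0.119)^7 = 688,043.4783 / 2.196902 = 313,188.12

313188.12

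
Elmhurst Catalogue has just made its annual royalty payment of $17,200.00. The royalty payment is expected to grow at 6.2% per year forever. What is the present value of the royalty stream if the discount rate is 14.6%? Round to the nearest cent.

D₁ = D₀ × (1 + g) = $17,200.00 × 1.062 = $18,266.4000
Growing perpetuity: P = D₁ / (r − g) = $18,266.4000 / (0.146 − 0.062) = $217,457.14

$217457.14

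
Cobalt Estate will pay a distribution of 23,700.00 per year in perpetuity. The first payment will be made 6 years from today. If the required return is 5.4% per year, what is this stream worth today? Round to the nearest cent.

Value at end of year 5: C / r = 23,700.00 / 0.054 = 438,888.8889
Discount to today: PV = 438,888.8889 / (1 + 0.054)^5 = 438,888.8889 / 1.300778 = 337,405.01

337405.01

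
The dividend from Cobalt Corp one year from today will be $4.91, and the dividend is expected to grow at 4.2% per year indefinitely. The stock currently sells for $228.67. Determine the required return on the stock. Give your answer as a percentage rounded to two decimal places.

P = D₁/(r − g) ⇒ r = D₁/P + g = $4.9100/$228.67 + 0.042 = 0.021472 + 0.042 = 0.063472

6.35%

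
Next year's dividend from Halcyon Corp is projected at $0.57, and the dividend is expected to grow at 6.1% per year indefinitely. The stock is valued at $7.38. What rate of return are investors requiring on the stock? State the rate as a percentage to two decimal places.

13.82%

P = D₁/(r − g) ⇒ r = D₁/P + g = $0.5700/$7.38 + 0.061 = 0.077236 + 0.061 = 0.138236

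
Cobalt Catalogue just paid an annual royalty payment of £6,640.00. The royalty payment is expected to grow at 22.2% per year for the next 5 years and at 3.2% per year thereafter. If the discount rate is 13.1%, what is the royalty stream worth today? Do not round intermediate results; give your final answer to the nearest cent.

£144046.18

D_1 = 8114.08000
D_2 = 9915.40576
D_3 = 12116.62584
D_4 = 14806.51677
D_5 = 18093.56350
Terminal value at year 5: TV = D_5×(1+g_2)/(r−g_2) = 18672.55753/0.099 = 188611.69223
P_0 = D_1/(1+r)^1 + D_2/(1+r)^2 + D_3/(1+r)^3 + D_4/(1+r)^4 + D_5/(1+r)^5 + TV/(1+r)^5
    = 7174.25287 + 7751.49161 + 8375.17484 + 9049.03949 + 9777.12312 + 101919.10165 = 144046.18358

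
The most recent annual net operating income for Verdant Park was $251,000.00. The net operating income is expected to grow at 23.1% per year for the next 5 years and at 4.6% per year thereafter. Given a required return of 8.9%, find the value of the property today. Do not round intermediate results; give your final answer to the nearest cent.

D_1 = 308981.00000
D_2 = 380355.61100
D_3 = 468217.75714
D_4 = 576376.05904
D_5 = 709518.92868
Terminal value at year 5: TV = D_5×(1+g_2)/(r−g_2) = 742156.79940/0.043 = 17259460.45112
P_0 = D_1/(1+r)^1 + D_2/(1+r)^2 + D_3/(1+r)^3 + D_4/(1+r)^4 + D_5/(1+r)^5 + TV/(1+r)^5
    = 283729.10927 + 320725.92609 + 362546.93758 + 409821.19390 + 463259.77015 + 11269063.24595 = 13109146.18295

$13109146.18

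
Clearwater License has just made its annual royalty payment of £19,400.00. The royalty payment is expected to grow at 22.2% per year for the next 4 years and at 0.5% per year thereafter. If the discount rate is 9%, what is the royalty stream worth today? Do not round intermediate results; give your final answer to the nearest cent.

D_1 = 23706.80000
D_2 = 28969.70960
D_3 = 35400.98513
D_4 = 43260.00383
Terminal value at year 4: TV = D_4×(1+g_2)/(r−g_2) = 43476.30385/0.085 = 511485.92764
P_0 = D_1/(1+r)^1 + D_2/(1+r)^2 + D_3/(1+r)^3 + D_4/(1+r)^4 + TV/(1+r)^4
    = 21749.35780 + 24383.22498 + 27336.05590 + 30646.47734 + 362349.52625 = 466464.64227

£466464.64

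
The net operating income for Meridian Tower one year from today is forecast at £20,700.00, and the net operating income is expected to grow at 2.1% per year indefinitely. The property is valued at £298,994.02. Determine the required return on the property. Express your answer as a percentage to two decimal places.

9.02%

P = D₁/(r − g) ⇒ r = D₁/P + g = £20,700.0000/£298,994.02 + 0.021 = 0.069232 + 0.021 = 0.090232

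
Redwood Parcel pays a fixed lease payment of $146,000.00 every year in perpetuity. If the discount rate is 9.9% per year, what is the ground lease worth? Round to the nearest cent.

$1474747.47

Level perpetuity: PV = C / r = $146,000.00 / 0.099 = $1,474,747.47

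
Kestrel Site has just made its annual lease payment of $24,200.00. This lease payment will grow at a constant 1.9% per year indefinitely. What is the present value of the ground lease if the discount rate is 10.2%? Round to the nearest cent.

$297106.02

D₁ = D₀ × (1 + g) = $24,200.00 × 1.019 = $24,659.8000
Growing perpetuity: P = D₁ / (r − g) = $24,659.8000 / (0.102 − 0.019) = $297,106.02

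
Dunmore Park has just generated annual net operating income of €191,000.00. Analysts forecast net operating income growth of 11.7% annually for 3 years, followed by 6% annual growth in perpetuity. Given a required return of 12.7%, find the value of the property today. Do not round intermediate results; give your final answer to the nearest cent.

€3504956.01

D_1 = 213347.00000
D_2 = 238308.59900
D_3 = 266190.70508
Terminal value at year 3: TV = D_3×(1+g_2)/(r−g_2) = 282162.14739/0.067 = 4211375.33415
P_0 = D_1/(1+r)^1 + D_2/(1+r)^2 + D_3/(1+r)^3 + TV/(1+r)^3
    = 189305.23514 + 187625.50812 + 185960.68551 + 2942064.57669 = 3504956.00546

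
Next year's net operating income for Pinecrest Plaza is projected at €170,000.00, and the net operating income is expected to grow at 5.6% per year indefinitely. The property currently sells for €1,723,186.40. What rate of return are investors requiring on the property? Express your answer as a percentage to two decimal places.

15.47%

P = D₁/(r − g) ⇒ r = D₁/P + g = €170,000.0000/€1,723,186.40 + 0.056 = 0.098654 + 0.056 = 0.154654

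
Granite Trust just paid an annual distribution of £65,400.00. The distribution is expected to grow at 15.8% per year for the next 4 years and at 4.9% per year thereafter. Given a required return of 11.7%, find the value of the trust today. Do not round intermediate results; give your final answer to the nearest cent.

D_1 = 75733.20000
D_2 = 87699.04560
D_3 = 101555.49480
D_4 = 117601.26298
Terminal value at year 4: TV = D_4×(1+g_2)/(r−g_2) = 123363.72487/0.068 = 1814172.42456
P_0 = D_1/(1+r)^1 + D_2/(1+r)^2 + D_3/(1+r)^3 + D_4/(1+r)^4 + TV/(1+r)^4
    = 67800.53715 + 70289.18713 + 72869.18415 + 75543.88115 + 1165375.46070 = 1451878.25028

£1451878.25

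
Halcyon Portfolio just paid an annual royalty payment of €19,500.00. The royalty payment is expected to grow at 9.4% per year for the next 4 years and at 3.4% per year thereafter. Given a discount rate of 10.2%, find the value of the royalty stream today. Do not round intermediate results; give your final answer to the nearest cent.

D_1 = 21333.00000
D_2 = 23338.30200
D_3 = 25532.10239
D_4 = 27932.12001
Terminal value at year 4: TV = D_4×(1+g_2)/(r−g_2) = 28881.81209/0.068 = 424732.53078
P_0 = D_1/(1+r)^1 + D_2/(1+r)^2 + D_3/(1+r)^3 + D_4/(1+r)^4 + TV/(1+r)^4
    = 19358.43920 + 19217.90607 + 19078.39314 + 18939.89301 + 287997.78483 = 364592.41624

€364592.42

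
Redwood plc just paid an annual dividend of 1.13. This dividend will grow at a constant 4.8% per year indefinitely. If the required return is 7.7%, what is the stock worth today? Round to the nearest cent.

40.84

D₁ = D₀ × (1 + g) = 1.13 × 1.048 = 1.1842
Growing perpetuity: P = D₁ / (r − g) = 1.1842 / (0.077 − 0.048) = 40.84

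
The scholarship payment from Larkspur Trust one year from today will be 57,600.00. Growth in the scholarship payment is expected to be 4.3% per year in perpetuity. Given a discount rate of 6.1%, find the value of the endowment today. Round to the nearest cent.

3200000.00

Growing perpetuity: P = D₁ / (r − g) = 57,600.0000 / (0.061 − 0.043) = 3,200,000.00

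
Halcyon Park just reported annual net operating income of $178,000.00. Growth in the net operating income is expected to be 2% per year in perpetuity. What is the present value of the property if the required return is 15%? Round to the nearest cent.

$1396615.38

D₁ = D₀ × (1 + g) = $178,000.00 × 1.02 = $181,560.0000
Growing perpetuity: P = D₁ / (r − g) = $181,560.0000 / (0.15 − 0.02) = $1,396,615.38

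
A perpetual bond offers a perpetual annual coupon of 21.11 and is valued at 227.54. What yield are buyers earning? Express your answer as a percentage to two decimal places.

P = C/r ⇒ r = C/P = 21.11/227.54 = 0.092775

9.28%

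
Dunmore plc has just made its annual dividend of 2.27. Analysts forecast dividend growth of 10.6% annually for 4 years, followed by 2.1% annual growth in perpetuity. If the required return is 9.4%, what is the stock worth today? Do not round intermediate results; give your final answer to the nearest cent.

D_1 = 2.51062
D_2 = 2.77675
D_3 = 3.07108
D_4 = 3.39662
Terminal value at year 4: TV = D_4×(1+g_2)/(r−g_2) = 3.46794/0.073 = 47.50609
P_0 = D_1/(1+r)^1 + D_2/(1+r)^2 + D_3/(1+r)^3 + D_4/(1+r)^4 + TV/(1+r)^4
    = 2.29490 + 2.32007 + 2.34552 + 2.37125 + 33.16500 = 42.49674

42.50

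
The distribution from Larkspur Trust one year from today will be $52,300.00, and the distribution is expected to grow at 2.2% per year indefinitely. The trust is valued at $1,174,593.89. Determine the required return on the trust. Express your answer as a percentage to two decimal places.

6.65%

P = D₁/(r − g) ⇒ r = D₁/P + g = $52,300.0000/$1,174,593.89 + 0.022 = 0.044526 + 0.022 = 0.066526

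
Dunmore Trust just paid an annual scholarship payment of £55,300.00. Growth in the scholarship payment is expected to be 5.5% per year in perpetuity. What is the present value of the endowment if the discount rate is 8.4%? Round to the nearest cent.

D₁ = D₀ × (1 + g) = £55,300.00 × 1.055 = £58,341.5000
Growing perpetuity: P = D₁ / (r − g) = £58,341.5000 / (0.084 − 0.055) = £2,011,775.86

£2011775.86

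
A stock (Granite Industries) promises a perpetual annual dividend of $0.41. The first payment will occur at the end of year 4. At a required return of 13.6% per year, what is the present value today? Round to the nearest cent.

Value at end of year 3: C / r = $0.41 / 0.136 = $3.0147
Discount to today: PV = $3.0147 / (1 + 0.136)^3 = $3.0147 / 1.466003 = $2.06

$2.06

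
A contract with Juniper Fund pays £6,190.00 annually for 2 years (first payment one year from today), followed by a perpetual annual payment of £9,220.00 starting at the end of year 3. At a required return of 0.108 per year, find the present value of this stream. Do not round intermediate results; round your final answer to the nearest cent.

£80167.61

PV of 2-year annuity: £6,190.00 × [1 − (1+0.108)^−2] / 0.108 = 10628.73881
Perpetuity value at year 2: £9,220.00 / 0.108 = 85370.37037
PV of perpetuity: 85370.37037 / (1+0.108)^2 = 69538.87250
Total PV = 10628.73881 + 69538.87250 = 80167.61131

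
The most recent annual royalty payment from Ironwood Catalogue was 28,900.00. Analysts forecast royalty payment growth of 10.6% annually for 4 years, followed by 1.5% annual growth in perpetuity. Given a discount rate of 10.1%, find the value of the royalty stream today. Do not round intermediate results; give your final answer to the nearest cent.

D_1 = 31963.40000
D_2 = 35351.52040
D_3 = 39098.78156
D_4 = 43243.25241
Terminal value at year 4: TV = D_4×(1+g_2)/(r−g_2) = 43891.90119/0.086 = 510370.94412
P_0 = D_1/(1+r)^1 + D_2/(1+r)^2 + D_3/(1+r)^3 + D_4/(1+r)^4 + TV/(1+r)^4
    = 29031.24432 + 29163.08467 + 29295.52375 + 29428.56427 + 347325.49693 = 464243.91395

464243.91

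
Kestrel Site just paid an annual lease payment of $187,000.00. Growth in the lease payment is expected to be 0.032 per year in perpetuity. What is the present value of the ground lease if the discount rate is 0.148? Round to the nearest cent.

D₁ = D₀ × (1 + g) = $187,000.00 × 1.032 = $192,984.0000
Growing perpetuity: P = D₁ / (r − g) = $192,984.0000 / (0.148 − 0.032) = $1,663,655.17

$1663655.17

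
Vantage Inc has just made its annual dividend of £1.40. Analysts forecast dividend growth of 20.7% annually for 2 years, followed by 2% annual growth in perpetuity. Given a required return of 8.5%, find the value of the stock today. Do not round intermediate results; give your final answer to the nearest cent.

D_1 = 1.68980
D_2 = 2.03959
Terminal value at year 2: TV = D_2×(1+g_2)/(r−g_2) = 2.08038/0.065 = 32.00585
P_0 = D_1/(1+r)^1 + D_2/(1+r)^2 + TV/(1+r)^2
    = 1.55742 + 1.73254 + 27.18754 = 30.47750

£30.48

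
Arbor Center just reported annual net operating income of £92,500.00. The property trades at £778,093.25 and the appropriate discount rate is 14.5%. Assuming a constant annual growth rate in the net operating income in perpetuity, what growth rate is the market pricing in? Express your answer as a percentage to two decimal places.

P = D₀(1+g)/(r−g) ⇒ P(r−g) = D₀(1+g) ⇒ g(P+D₀) = P·r − D₀
g = (P·r − D₀)/(P + D₀) = (£778,093.25×0.145 − £92,500.00) / (£778,093.25 + £92,500.00) = 0.023344

2.33%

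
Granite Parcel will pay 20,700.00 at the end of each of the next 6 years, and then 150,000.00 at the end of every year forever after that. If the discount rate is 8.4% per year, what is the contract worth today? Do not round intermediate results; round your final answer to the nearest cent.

1195160.56

PV of 6-year annuity: 20,700.00 × [1 − (1+0.084)^−6] / 0.084 = 94543.40333
Perpetuity value at year 6: 150,000.00 / 0.084 = 1785714.28571
PV of perpetuity: 1785714.28571 / (1+0.084)^6 = 1100617.16014
Total PV = 94543.40333 + 1100617.16014 = 1195160.56347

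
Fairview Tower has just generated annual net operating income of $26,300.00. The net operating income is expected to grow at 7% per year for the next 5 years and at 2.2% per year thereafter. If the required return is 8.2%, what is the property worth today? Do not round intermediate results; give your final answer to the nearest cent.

D_1 = 28141.00000
D_2 = 30110.87000
D_3 = 32218.63090
D_4 = 34473.93506
D_5 = 36887.11052
Terminal value at year 5: TV = D_5×(1+g_2)/(r−g_2) = 37698.62695/0.06 = 628310.44915
P_0 = D_1/(1+r)^1 + D_2/(1+r)^2 + D_3/(1+r)^3 + D_4/(1+r)^4 + D_5/(1+r)^5 + TV/(1+r)^5
    = 26008.31793 + 25719.87078 + 25434.62268 + 25152.53814 + 24873.58208 + 423680.01469 = 550868.94628

$550868.95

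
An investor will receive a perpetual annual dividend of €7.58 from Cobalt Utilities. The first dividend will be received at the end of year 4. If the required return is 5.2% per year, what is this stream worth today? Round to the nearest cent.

Value at end of year 3: C / r = €7.58 / 0.052 = €145.7692
Discount to today: PV = €145.7692 / (1 + 0.052)^3 = €145.7692 / 1.164253 = €125.20

€125.20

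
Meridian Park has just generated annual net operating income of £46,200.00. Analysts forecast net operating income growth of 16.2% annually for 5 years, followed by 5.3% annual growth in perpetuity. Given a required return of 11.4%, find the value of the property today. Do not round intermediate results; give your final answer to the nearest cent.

£1247425.39

D_1 = 53684.40000
D_2 = 62381.27280
D_3 = 72487.03899
D_4 = 84229.93931
D_5 = 97875.18948
Terminal value at year 5: TV = D_5×(1+g_2)/(r−g_2) = 103062.57452/0.061 = 1689550.40199
P_0 = D_1/(1+r)^1 + D_2/(1+r)^2 + D_3/(1+r)^3 + D_4/(1+r)^4 + D_5/(1+r)^5 + TV/(1+r)^5
    = 48190.66427 + 50267.10223 + 52433.00969 + 54692.24170 + 57048.81944 + 984793.55529 = 1247425.39263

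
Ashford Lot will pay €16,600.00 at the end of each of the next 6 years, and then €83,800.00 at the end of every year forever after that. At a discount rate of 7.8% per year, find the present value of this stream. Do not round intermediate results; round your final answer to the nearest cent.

PV of 6-year annuity: €16,600.00 × [1 − (1+0.078)^−6] / 0.078 = 77207.63872
Perpetuity value at year 6: €83,800.00 / 0.078 = 1074358.97436
PV of perpetuity: 1074358.97436 / (1+0.078)^6 = 684599.93069
Total PV = 77207.63872 + 684599.93069 = 761807.56941

€761807.57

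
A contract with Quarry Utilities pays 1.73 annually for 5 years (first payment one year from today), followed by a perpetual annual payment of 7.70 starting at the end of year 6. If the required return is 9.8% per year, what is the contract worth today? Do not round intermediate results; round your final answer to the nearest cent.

55.82

PV of 5-year annuity: 1.73 × [1 − (1+0.098)^−5] / 0.098 = 6.59171
Perpetuity value at year 5: 7.70 / 0.098 = 78.57143
PV of perpetuity: 78.57143 / (1+0.098)^5 = 49.23262
Total PV = 6.59171 + 49.23262 = 55.82433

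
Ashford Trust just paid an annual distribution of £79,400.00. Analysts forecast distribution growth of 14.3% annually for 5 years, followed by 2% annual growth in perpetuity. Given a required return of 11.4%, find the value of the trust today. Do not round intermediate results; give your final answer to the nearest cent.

D_1 = 90754.20000
D_2 = 103732.05060
D_3 = 118565.73384
D_4 = 135520.63377
D_5 = 154900.08440
Terminal value at year 5: TV = D_5×(1+g_2)/(r−g_2) = 157998.08609/0.094 = 1680830.70311
P_0 = D_1/(1+r)^1 + D_2/(1+r)^2 + D_3/(1+r)^3 + D_4/(1+r)^4 + D_5/(1+r)^5 + TV/(1+r)^5
    = 81466.96589 + 83587.73969 + 85763.72214 + 87996.35045 + 90287.09925 + 979711.07699 = 1408812.95441

£1408812.95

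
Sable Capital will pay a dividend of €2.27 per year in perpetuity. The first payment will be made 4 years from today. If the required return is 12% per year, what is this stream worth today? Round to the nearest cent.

Value at end of year 3: C / r = €2.27 / 0.12 = €18.9167
Discount to today: PV = €18.9167 / (1 + 0.12)^3 = €18.9167 / 1.404928 = €13.46

€13.46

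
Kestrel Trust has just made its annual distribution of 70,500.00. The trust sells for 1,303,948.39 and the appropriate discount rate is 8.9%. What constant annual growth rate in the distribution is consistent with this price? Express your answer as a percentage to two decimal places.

P = D₀(1+g)/(r−g) ⇒ P(r−g) = D₀(1+g) ⇒ g(P+D₀) = P·r − D₀
g = (P·r − D₀)/(P + D₀) = (1,303,948.39×0.089 − 70,500.00) / (1,303,948.39 + 70,500.00) = 0.033142

3.31%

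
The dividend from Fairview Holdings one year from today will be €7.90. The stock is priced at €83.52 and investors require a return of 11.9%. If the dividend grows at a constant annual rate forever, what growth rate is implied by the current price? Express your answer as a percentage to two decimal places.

P = D₁/(r−g) ⇒ g = r − D₁/P = 0.119 − €7.90/€83.52 = 0.024412

2.44%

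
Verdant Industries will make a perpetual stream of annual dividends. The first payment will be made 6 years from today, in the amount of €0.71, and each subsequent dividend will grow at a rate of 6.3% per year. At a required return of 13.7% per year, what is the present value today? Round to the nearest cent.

€5.05

Value at end of year 5: C₁ / (r − g) = €0.71 / (0.137 − 0.063) = €9.5946
Discount to today: PV = €9.5946 / (1 + 0.137)^5 = €9.5946 / 1.900213 = €5.05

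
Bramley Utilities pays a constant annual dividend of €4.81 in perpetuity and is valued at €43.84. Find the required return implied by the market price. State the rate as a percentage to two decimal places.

P = C/r ⇒ r = C/P = €4.81/€43.84 = 0.109717

10.97%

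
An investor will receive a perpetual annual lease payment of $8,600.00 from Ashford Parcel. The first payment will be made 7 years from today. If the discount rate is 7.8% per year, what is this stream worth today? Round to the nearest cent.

Value at end of year 6: C / r = $8,600.00 / 0.078 = $110,256.4103
Discount to today: PV = $110,256.4103 / (1 + 0.078)^6 = $110,256.4103 / 1.569324 = $70,257.27

$70257.27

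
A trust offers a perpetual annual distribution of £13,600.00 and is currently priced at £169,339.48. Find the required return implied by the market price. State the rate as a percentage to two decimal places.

P = C/r ⇒ r = C/P = £13,600.00/£169,339.48 = 0.080312

8.03%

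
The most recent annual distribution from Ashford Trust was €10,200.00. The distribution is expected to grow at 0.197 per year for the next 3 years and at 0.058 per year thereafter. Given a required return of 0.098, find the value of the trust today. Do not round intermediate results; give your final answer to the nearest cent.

€386000.73

D_1 = 12209.40000
D_2 = 14614.65180
D_3 = 17493.73820
Terminal value at year 3: TV = D_3×(1+g_2)/(r−g_2) = 18508.37502/0.04 = 462709.37551
P_0 = D_1/(1+r)^1 + D_2/(1+r)^2 + D_3/(1+r)^3 + TV/(1+r)^3
    = 11119.67213 + 12122.26552 + 13215.25667 + 349543.53901 = 386000.73334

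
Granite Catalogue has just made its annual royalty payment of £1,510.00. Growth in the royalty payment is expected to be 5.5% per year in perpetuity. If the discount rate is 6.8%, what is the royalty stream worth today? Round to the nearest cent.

D₁ = D₀ × (1 + g) = £1,510.00 × 1.055 = £1,593.0500
Growing perpetuity: P = D₁ / (r − g) = £1,593.0500 / (0.068 − 0.055) = £122,542.31

£122542.31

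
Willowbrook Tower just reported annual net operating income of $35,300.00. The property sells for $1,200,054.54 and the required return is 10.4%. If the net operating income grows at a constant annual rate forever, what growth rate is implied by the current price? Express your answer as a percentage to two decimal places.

7.25%

P = D₀(1+g)/(r−g) ⇒ P(r−g) = D₀(1+g) ⇒ g(P+D₀) = P·r − D₀
g = (P·r − D₀)/(P + D₀) = ($1,200,054.54×0.104 − $35,300.00) / ($1,200,054.54 + $35,300.00) = 0.072453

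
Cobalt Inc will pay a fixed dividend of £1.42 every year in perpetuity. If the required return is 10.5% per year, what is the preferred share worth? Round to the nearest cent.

£13.52

Level perpetuity: PV = C / r = £1.42 / 0.105 = £13.52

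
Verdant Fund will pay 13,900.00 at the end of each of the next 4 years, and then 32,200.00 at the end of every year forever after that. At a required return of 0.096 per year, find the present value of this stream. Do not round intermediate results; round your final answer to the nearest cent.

PV of 4-year annuity: 13,900.00 × [1 − (1+0.096)^−4] / 0.096 = 44445.36968
Perpetuity value at year 4: 32,200.00 / 0.096 = 335416.66667
PV of perpetuity: 335416.66667 / (1+0.096)^4 = 232456.88941
Total PV = 44445.36968 + 232456.88941 = 276902.25910

276902.26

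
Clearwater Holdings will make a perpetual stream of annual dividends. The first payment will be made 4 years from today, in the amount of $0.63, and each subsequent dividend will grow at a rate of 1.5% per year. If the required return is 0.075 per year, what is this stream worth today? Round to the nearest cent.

Value at end of year 3: C₁ / (r − g) = $0.63 / (0.075 − 0.015) = $10.5000
Discount to today: PV = $10.5000 / (1 + 0.075)^3 = $10.5000 / 1.242297 = $8.45

$8.45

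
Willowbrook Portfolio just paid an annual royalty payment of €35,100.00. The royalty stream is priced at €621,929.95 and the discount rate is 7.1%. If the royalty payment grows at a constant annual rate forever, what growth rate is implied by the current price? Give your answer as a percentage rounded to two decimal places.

1.38%

P = D₀(1+g)/(r−g) ⇒ P(r−g) = D₀(1+g) ⇒ g(P+D₀) = P·r − D₀
g = (P·r − D₀)/(P + D₀) = (€621,929.95×0.071 − €35,100.00) / (€621,929.95 + €35,100.00) = 0.013785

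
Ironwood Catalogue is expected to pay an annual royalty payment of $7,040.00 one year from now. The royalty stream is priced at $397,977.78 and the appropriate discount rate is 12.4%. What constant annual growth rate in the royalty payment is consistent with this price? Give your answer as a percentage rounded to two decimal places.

P = D₁/(r−g) ⇒ g = r − D₁/P = 0.124 − $7,040.00/$397,977.78 = 0.106311

10.63%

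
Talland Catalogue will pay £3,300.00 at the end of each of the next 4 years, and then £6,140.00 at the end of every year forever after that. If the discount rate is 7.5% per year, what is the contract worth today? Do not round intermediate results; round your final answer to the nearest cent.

PV of 4-year annuity: £3,300.00 × [1 − (1+0.075)^−4] / 0.075 = 11052.77669
Perpetuity value at year 4: £6,140.00 / 0.075 = 81866.66667
PV of perpetuity: 81866.66667 / (1+0.075)^4 = 61301.80337
Total PV = 11052.77669 + 61301.80337 = 72354.58006

£72354.58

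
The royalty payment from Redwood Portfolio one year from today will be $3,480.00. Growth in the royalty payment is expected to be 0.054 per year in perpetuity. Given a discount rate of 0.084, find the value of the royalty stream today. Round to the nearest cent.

$116000.00

Growing perpetuity: P = D₁ / (r − g) = $3,480.0000 / (0.084 − 0.054) = $116,000.00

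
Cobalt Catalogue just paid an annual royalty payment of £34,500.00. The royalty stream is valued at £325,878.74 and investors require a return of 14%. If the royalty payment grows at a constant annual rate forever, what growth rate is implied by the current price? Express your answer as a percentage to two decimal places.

P = D₀(1+g)/(r−g) ⇒ P(r−g) = D₀(1+g) ⇒ g(P+D₀) = P·r − D₀
g = (P·r − D₀)/(P + D₀) = (£325,878.74×0.14 − £34,500.00) / (£325,878.74 + £34,500.00) = 0.030865

3.09%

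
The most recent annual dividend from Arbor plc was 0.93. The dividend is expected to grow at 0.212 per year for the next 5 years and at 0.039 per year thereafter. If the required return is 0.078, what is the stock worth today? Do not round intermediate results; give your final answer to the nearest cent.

51.21

D_1 = 1.12716
D_2 = 1.36612
D_3 = 1.65573
D_4 = 2.00675
D_5 = 2.43218
Terminal value at year 5: TV = D_5×(1+g_2)/(r−g_2) = 2.52704/0.039 = 64.79582
P_0 = D_1/(1+r)^1 + D_2/(1+r)^2 + D_3/(1+r)^3 + D_4/(1+r)^4 + D_5/(1+r)^5 + TV/(1+r)^5
    = 1.04560 + 1.17558 + 1.32170 + 1.48600 + 1.67071 + 44.50955 = 51.20914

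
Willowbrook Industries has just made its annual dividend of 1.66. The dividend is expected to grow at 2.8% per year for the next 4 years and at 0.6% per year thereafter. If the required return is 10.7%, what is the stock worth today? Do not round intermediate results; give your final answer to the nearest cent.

D_1 = 1.70648
D_2 = 1.75426
D_3 = 1.80338
D_4 = 1.85388
Terminal value at year 4: TV = D_4×(1+g_2)/(r−g_2) = 1.86500/0.101 = 18.46533
P_0 = D_1/(1+r)^1 + D_2/(1+r)^2 + D_3/(1+r)^3 + D_4/(1+r)^4 + TV/(1+r)^4
    = 1.54154 + 1.43153 + 1.32937 + 1.23450 + 12.29608 = 17.83300

17.83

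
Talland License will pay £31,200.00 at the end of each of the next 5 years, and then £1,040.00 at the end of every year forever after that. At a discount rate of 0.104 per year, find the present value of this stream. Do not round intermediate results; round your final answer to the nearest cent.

PV of 5-year annuity: £31,200.00 × [1 − (1+0.104)^−5] / 0.104 = 117073.81051
Perpetuity value at year 5: £1,040.00 / 0.104 = 10000.00000
PV of perpetuity: 10000.00000 / (1+0.104)^5 = 6097.53965
Total PV = 117073.81051 + 6097.53965 = 123171.35016

£123171.35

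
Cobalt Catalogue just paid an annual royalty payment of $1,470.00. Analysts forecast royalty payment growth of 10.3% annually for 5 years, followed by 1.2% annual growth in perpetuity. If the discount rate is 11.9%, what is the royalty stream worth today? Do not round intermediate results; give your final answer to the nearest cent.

D_1 = 1621.41000
D_2 = 1788.41523
D_3 = 1972.62200
D_4 = 2175.80206
D_5 = 2399.90968
Terminal value at year 5: TV = D_5×(1+g_2)/(r−g_2) = 2428.70859/0.107 = 22698.21115
P_0 = D_1/(1+r)^1 + D_2/(1+r)^2 + D_3/(1+r)^3 + D_4/(1+r)^4 + D_5/(1+r)^5 + TV/(1+r)^5
    = 1448.98123 + 1428.26300 + 1407.84101 + 1387.71102 + 1367.86886 + 12937.22702 = 19977.89216

$19977.89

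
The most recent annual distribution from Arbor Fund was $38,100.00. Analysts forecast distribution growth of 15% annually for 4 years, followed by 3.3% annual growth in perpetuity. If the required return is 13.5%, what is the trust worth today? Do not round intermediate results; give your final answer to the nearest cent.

$564163.71

D_1 = 43815.00000
D_2 = 50387.25000
D_3 = 57945.33750
D_4 = 66637.13812
Terminal value at year 4: TV = D_4×(1+g_2)/(r−g_2) = 68836.16368/0.102 = 674864.34983
P_0 = D_1/(1+r)^1 + D_2/(1+r)^2 + D_3/(1+r)^3 + D_4/(1+r)^4 + TV/(1+r)^4
    = 38603.52423 + 39113.70296 + 39630.62415 + 40154.37689 + 406661.48360 = 564163.71183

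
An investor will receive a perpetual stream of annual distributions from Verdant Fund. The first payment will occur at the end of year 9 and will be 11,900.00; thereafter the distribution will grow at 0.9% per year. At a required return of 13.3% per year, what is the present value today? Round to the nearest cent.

Value at end of year 8: C₁ / (r − g) = 11,900.00 / (0.133 − 0.009) = 95,967.7419
Discount to today: PV = 95,967.7419 / (1 + 0.133)^8 = 95,967.7419 / 2.715434 = 35,341.58

35341.58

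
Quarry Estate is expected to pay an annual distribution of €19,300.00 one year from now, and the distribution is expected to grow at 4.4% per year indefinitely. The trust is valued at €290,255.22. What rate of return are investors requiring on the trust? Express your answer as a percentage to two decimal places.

P = D₁/(r − g) ⇒ r = D₁/P + g = €19,300.0000/€290,255.22 + 0.044 = 0.066493 + 0.044 = 0.110493

11.05%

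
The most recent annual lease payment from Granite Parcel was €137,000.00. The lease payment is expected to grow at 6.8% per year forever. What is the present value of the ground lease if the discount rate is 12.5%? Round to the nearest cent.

€2566947.37

D₁ = D₀ × (1 + g) = €137,000.00 × 1.068 = €146,316.0000
Growing perpetuity: P = D₁ / (r − g) = €146,316.0000 / (0.125 − 0.068) = €2,566,947.37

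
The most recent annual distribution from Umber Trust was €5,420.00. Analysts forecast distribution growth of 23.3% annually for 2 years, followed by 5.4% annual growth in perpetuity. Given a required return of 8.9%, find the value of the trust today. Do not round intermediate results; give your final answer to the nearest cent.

D_1 = 6682.86000
D_2 = 8239.96638
Terminal value at year 2: TV = D_2×(1+g_2)/(r−g_2) = 8684.92456/0.035 = 248140.70184
P_0 = D_1/(1+r)^1 + D_2/(1+r)^2 + TV/(1+r)^2
    = 6136.69421 + 6948.15791 + 209238.81257 = 222323.66470

€222323.66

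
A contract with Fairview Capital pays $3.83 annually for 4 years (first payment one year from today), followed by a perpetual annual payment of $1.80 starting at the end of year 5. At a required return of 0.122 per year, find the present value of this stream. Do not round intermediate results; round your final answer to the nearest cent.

PV of 4-year annuity: $3.83 × [1 − (1+0.122)^−4] / 0.122 = 11.58422
Perpetuity value at year 4: $1.80 / 0.122 = 14.75410
PV of perpetuity: 14.75410 / (1+0.122)^4 = 9.30982
Total PV = 11.58422 + 9.30982 = 20.89404

$20.89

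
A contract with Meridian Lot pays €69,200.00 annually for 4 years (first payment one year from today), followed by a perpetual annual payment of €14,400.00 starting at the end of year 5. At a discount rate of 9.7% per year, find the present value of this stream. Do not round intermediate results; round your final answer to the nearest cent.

PV of 4-year annuity: €69,200.00 × [1 − (1+0.097)^−4] / 0.097 = 220786.81454
Perpetuity value at year 4: €14,400.00 / 0.097 = 148453.60825
PV of perpetuity: 148453.60825 / (1+0.097)^4 = 102509.53123
Total PV = 220786.81454 + 102509.53123 = 323296.34578

€323296.35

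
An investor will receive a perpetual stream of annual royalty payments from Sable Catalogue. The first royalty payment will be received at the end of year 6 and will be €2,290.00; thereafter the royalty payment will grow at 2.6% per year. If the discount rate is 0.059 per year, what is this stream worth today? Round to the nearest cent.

Value at end of year 5: C₁ / (r − g) = €2,290.00 / (0.059 − 0.026) = €69,393.9394
Discount to today: PV = €69,393.9394 / (1 + 0.059)^5 = €69,393.9394 / 1.331925 = €52,100.48

€52100.48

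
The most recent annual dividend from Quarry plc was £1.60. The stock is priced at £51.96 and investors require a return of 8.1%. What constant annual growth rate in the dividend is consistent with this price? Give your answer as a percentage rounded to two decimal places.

P = D₀(1+g)/(r−g) ⇒ P(r−g) = D₀(1+g) ⇒ g(P+D₀) = P·r − D₀
g = (P·r − D₀)/(P + D₀) = (£51.96×0.081 − £1.60) / (£51.96 + £1.60) = 0.048707

4.87%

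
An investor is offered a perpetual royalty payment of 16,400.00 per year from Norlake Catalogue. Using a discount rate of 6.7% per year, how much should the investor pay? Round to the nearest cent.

244776.12

Level perpetuity: PV = C / r = 16,400.00 / 0.067 = 244,776.12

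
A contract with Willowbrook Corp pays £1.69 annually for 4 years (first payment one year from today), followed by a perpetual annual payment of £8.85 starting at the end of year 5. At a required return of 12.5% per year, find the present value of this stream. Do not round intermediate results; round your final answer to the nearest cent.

£49.28

PV of 4-year annuity: £1.69 × [1 − (1+0.125)^−4] / 0.125 = 5.07953
Perpetuity value at year 4: £8.85 / 0.125 = 70.80000
PV of perpetuity: 70.80000 / (1+0.125)^4 = 44.20009
Total PV = 5.07953 + 44.20009 = 49.27962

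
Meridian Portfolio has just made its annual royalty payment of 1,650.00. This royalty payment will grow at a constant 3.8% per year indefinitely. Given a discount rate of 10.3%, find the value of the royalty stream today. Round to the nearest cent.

D₁ = D₀ × (1 + g) = 1,650.00 × 1.038 = 1,712.7000
Growing perpetuity: P = D₁ / (r − g) = 1,712.7000 / (0.103 − 0.038) = 26,349.23

26349.23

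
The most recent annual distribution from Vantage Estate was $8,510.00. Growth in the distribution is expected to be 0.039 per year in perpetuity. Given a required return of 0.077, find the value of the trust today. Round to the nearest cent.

D₁ = D₀ × (1 + g) = $8,510.00 × 1.039 = $8,841.8900
Growing perpetuity: P = D₁ / (r − g) = $8,841.8900 / (0.077 − 0.039) = $232,681.32

$232681.32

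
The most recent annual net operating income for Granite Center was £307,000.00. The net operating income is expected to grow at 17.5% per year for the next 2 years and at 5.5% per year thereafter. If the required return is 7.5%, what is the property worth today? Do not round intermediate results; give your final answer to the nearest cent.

£20049598.84

D_1 = 360725.00000
D_2 = 423851.87500
Terminal value at year 2: TV = D_2×(1+g_2)/(r−g_2) = 447163.72813/0.02 = 22358186.40625
P_0 = D_1/(1+r)^1 + D_2/(1+r)^2 + TV/(1+r)^2
    = 335558.13953 + 366772.85019 + 19347267.84749 = 20049598.83721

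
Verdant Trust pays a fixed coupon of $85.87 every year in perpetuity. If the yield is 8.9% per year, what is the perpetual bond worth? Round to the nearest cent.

Level perpetuity: PV = C / r = $85.87 / 0.089 = $964.83

$964.83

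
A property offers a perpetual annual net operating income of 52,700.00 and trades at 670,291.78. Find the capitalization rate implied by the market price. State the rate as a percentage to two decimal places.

7.86%

P = C/r ⇒ r = C/P = 52,700.00/670,291.78 = 0.078622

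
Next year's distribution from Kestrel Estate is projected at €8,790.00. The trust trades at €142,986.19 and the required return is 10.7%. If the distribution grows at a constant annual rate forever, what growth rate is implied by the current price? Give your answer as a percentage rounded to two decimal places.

P = D₁/(r−g) ⇒ g = r − D₁/P = 0.107 − €8,790.00/€142,986.19 = 0.045526

4.55%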